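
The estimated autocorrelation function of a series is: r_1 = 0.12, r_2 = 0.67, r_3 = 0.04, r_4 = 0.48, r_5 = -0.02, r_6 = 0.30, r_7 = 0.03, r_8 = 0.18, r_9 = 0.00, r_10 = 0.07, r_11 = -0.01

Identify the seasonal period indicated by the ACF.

2

The largest autocorrelation is r_2 = 0.67, with weaker echoes at lags 4 (0.48), 6 (0.30) and 8 (0.18); the remaining lags stay at or below 0.12.
The dominant spike at lag 2 indicates a seasonal period of 2.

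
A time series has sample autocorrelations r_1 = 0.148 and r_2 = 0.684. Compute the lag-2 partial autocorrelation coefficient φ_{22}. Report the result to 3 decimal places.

φ_{22} = (r_2 − r_1²) / (1 − r_1²)
r_1² = (0.148)² = 0.021904
Numerator = 0.684 − 0.0219 = 0.6621; denominator = 1 − 0.0219 = 0.9781
φ_{22} = 0.6621 / 0.9781 = 0.677

0.677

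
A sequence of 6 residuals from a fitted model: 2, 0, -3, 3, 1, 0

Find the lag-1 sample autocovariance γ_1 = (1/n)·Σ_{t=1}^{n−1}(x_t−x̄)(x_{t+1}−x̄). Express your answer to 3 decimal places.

-1.125

Mean x̄ = (2 + 0 − 3 + 3 + 1 + 0)/6 = 0.5000
Deviations: 1.5000, -0.5000, -3.5000, 2.5000, 0.5000, -0.5000
Σ_{t=1}^{5}(x_t−x̄)(x_{t+1}−x̄) = -6.7500
γ_1 = -6.7500 / 6 = -1.125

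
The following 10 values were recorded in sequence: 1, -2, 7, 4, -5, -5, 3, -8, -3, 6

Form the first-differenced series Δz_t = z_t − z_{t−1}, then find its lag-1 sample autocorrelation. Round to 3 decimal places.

-0.266

First differences Δz: -3, 9, -3, -9, 0, 8, -11, 5, 9
Mean of differences = 0.5556
Numerator Σ(Δz_t−Δz̄)(Δz_{t+1}−Δz̄) = -124.7531
Denominator Σ(Δz_t−Δz̄)² = 468.2222
r_1(Δz) = -124.7531 / 468.2222 = -0.266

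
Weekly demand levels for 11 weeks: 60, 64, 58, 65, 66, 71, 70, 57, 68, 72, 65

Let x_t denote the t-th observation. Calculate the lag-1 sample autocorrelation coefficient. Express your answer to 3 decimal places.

0.017

Mean x̄ = (60 + 64 + 58 + 65 + 66 + 71 + 70 + 57 + 68 + 72 + 65)/11 = 65.0909
Numerator Σ_{t=1}^{10}(x_t−x̄)(x_{t+1}−x̄) = 4.4463
Denominator Σ(x_t−x̄)² = 258.9091
r_1 = 4.4463 / 258.9091 = 0.017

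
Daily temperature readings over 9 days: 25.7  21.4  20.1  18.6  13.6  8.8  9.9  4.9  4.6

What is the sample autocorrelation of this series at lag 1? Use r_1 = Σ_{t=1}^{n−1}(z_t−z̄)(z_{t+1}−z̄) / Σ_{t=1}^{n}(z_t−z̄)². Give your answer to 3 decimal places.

Mean z̄ = (25.7 + 21.4 + 20.1 + 18.6 + 13.6 + 8.8 + 9.9 + 4.9 + 4.6)/9 = 14.1778
Numerator Σ_{t=1}^{8}(z_t−z̄)(z_{t+1}−z̄) = 304.2828
Denominator Σ(z_t−z̄)² = 464.9156
r_1 = 304.2828 / 464.9156 = 0.654

0.654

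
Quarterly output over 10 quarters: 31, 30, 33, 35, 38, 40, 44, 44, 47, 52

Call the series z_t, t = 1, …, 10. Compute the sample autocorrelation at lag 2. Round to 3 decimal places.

Mean z̄ = (31 + 30 + 33 + 35 + 38 + 40 + 44 + 44 + 47 + 52)/10 = 39.4000
Numerator Σ_{t=1}^{8}(z_t−z̄)(z_{t+2}−z̄) = 190.6800
Denominator Σ(z_t−z̄)² = 480.4000
r_2 = 190.6800 / 480.4000 = 0.397

0.397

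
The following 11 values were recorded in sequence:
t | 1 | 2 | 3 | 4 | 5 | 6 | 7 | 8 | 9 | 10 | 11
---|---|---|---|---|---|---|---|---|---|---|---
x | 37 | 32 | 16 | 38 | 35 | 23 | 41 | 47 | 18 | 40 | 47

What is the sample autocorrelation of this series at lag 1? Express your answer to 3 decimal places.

Mean x̄ = (37 + 32 + 16 + 38 + 35 + 23 + 41 + 47 + 18 + 40 + 47)/11 = 34.0000
Numerator Σ_{t=1}^{10}(x_t−x̄)(x_{t+1}−x̄) = -261.0000
Denominator Σ(x_t−x̄)² = 1154.0000
r_1 = -261.0000 / 1154.0000 = -0.226

-0.226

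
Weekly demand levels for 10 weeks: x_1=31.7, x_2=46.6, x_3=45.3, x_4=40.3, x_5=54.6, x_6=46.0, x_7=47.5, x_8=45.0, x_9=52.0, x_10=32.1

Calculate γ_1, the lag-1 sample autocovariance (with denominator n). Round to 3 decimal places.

-13.093

Mean x̄ = (31.7 + 46.6 + 45.3 + 40.3 + 54.6 + 46.0 + 47.5 + 45.0 + 52.0 + 32.1)/10 = 44.1100
Σ_{t=1}^{9}(x_t−x̄)(x_{t+1}−x̄) = -130.9251
γ_1 = -130.9251 / 10 = -13.093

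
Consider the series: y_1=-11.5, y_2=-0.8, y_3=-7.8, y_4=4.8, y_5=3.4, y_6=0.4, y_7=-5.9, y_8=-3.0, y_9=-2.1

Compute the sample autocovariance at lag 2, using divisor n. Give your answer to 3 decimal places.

Mean ȳ = (-11.5 − 0.8 − 7.8 + 4.8 + 3.4 + 0.4 − 5.9 − 3.0 − 2.1)/9 = -2.5000
Σ_{t=1}^{7}(y_t−ȳ)(y_{t+2}−ȳ) = 27.1400
γ_2 = 27.1400 / 9 = 3.016

3.016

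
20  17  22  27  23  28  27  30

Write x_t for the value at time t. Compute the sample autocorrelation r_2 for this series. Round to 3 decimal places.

0.150

Mean x̄ = (20 + 17 + 22 + 27 + 23 + 28 + 27 + 30)/8 = 24.2500
Numerator Σ_{t=1}^{6}(x_t−x̄)(x_{t+2}−x̄) = 20.8750
Denominator Σ(x_t−x̄)² = 139.5000
r_2 = 20.8750 / 139.5000 = 0.150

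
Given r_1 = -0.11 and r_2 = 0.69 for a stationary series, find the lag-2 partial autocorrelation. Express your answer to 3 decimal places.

φ_{22} = (r_2 − r_1²) / (1 − r_1²)
r_1² = (-0.11)² = 0.0121
Numerator = 0.69 − 0.0121 = 0.6779; denominator = 1 − 0.0121 = 0.9879
φ_{22} = 0.6779 / 0.9879 = 0.686

0.686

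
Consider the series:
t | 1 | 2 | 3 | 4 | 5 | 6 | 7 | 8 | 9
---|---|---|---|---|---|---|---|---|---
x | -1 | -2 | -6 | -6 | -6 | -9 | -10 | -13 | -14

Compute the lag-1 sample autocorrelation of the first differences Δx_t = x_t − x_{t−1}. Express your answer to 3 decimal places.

First differences Δx: -1, -4, 0, 0, -3, -1, -3, -1
Mean of differences = -1.6250
Numerator Σ(Δx_t−Δx̄)(Δx_{t+1}−Δx̄) = -7.5156
Denominator Σ(Δx_t−Δx̄)² = 15.8750
r_1(Δx) = -7.5156 / 15.8750 = -0.473

-0.473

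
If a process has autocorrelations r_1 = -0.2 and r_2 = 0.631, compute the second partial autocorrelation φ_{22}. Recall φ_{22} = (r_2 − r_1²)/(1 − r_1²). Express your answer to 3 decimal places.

φ_{22} = (r_2 − r_1²) / (1 − r_1²)
r_1² = (-0.2)² = 0.04
Numerator = 0.631 − 0.0400 = 0.5910; denominator = 1 − 0.0400 = 0.9600
φ_{22} = 0.5910 / 0.9600 = 0.616

0.616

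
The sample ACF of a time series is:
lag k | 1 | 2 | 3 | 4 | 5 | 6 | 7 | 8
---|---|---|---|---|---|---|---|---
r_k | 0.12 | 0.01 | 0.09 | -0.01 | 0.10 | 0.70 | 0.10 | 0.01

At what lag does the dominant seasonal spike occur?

The largest autocorrelation is r_6 = 0.70; the remaining lags stay at or below 0.12.
The dominant spike at lag 6 indicates a seasonal period of 6.

6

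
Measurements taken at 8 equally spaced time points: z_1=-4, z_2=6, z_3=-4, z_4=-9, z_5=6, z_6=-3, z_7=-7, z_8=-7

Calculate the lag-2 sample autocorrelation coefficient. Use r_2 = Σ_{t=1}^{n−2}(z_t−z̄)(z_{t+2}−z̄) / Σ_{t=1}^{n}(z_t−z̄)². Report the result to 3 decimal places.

-0.426

Mean z̄ = (-4 + 6 − 4 − 9 + 6 − 3 − 7 − 7)/8 = -2.7500
Deviations from mean: -1.2500, 8.7500, -1.2500, -6.2500, 8.7500, -0.2500, -4.2500, -4.2500
Σ(z_t−z̄)(z_{t+2}−z̄) = (1.5625) + (-54.6875) + (-10.9375) + (1.5625) + (-37.1875) + (1.0625) = -98.6250
Denominator Σ(z_t−z̄)² = 231.5000
r_2 = -98.6250 / 231.5000 = -0.426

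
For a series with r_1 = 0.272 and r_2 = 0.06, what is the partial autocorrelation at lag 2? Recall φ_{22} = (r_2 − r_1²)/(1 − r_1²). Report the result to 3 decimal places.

-0.015

φ_{22} = (r_2 − r_1²) / (1 − r_1²)
r_1² = (0.272)² = 0.073984
Numerator = 0.06 − 0.0740 = -0.0140; denominator = 1 − 0.0740 = 0.9260
φ_{22} = -0.0140 / 0.9260 = -0.015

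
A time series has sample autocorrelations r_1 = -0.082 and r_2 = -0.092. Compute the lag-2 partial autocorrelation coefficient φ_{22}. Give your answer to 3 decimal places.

-0.099

φ_{22} = (r_2 − r_1²) / (1 − r_1²)
r_1² = (-0.082)² = 0.006724
Numerator = -0.092 − 0.0067 = -0.0987; denominator = 1 − 0.0067 = 0.9933
φ_{22} = -0.0987 / 0.9933 = -0.099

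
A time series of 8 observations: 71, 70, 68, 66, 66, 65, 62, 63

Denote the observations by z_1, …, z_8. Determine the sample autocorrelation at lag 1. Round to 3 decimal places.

0.622

Mean z̄ = (71 + 70 + 68 + 66 + 66 + 65 + 62 + 63)/8 = 66.3750
Deviations from mean: 4.6250, 3.6250, 1.6250, -0.3750, -0.3750, -1.3750, -4.3750, -3.3750
Numerator Σ_{t=1}^{7}(z_t−z̄)(z_{t+1}−z̄) = 43.4844
Denominator Σ(z_t−z̄)² = 69.8750
r_1 = 43.4844 / 69.8750 = 0.622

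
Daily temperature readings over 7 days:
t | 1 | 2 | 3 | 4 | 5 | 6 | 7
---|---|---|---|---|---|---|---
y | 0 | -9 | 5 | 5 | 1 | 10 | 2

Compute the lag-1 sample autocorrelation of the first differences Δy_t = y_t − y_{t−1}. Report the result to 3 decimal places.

-0.550

First differences Δy: -9, 14, 0, -4, 9, -8
Mean of differences = 0.3333
Numerator Σ(Δy_t−Δȳ)(Δy_{t+1}−Δȳ) = -240.4444
Denominator Σ(Δy_t−Δȳ)² = 437.3333
r_1(Δy) = -240.4444 / 437.3333 = -0.550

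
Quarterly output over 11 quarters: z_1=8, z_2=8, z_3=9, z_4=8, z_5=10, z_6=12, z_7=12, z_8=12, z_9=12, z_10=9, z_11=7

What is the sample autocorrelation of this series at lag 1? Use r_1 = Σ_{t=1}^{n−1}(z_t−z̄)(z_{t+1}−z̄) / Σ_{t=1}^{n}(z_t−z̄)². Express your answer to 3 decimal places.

0.562

Mean z̄ = (8 + 8 + 9 + 8 + 10 + 12 + 12 + 12 + 12 + 9 + 7)/11 = 9.7273
Numerator Σ_{t=1}^{10}(z_t−z̄)(z_{t+1}−z̄) = 21.4711
Denominator Σ(z_t−z̄)² = 38.1818
r_1 = 21.4711 / 38.1818 = 0.562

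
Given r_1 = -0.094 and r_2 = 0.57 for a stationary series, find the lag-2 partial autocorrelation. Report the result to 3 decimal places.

φ_{22} = (r_2 − r_1²) / (1 − r_1²)
r_1² = (-0.094)² = 0.008836
Numerator = 0.57 − 0.0088 = 0.5612; denominator = 1 − 0.0088 = 0.9912
φ_{22} = 0.5612 / 0.9912 = 0.566

0.566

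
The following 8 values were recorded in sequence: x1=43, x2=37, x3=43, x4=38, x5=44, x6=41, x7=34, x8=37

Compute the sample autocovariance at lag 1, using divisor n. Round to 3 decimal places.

-2.158

Mean x̄ = (43 + 37 + 43 + 38 + 44 + 41 + 34 + 37)/8 = 39.6250
Deviations: 3.3750, -2.6250, 3.3750, -1.6250, 4.3750, 1.3750, -5.6250, -2.6250
Σ_{t=1}^{7}(x_t−x̄)(x_{t+1}−x̄) = -17.2656
γ_1 = -17.2656 / 8 = -2.158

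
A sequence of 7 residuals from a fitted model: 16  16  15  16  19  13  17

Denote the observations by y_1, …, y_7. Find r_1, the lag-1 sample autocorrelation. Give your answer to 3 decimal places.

-0.600

Mean ȳ = (16 + 16 + 15 + 16 + 19 + 13 + 17)/7 = 16.0000
Deviations from mean: 0.0000, 0.0000, -1.0000, 0.0000, 3.0000, -3.0000, 1.0000
Σ(y_t−ȳ)(y_{t+1}−ȳ) = (0.0000) + (0.0000) + (0.0000) + (0.0000) + (-9.0000) + (-3.0000) = -12.0000
Denominator Σ(y_t−ȳ)² = 20.0000
r_1 = -12.0000 / 20.0000 = -0.600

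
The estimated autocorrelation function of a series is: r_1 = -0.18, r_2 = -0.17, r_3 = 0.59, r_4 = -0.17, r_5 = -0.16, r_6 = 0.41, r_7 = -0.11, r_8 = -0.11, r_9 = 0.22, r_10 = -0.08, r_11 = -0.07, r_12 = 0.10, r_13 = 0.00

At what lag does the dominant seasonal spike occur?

3

The largest autocorrelation is r_3 = 0.59, with weaker echoes at lags 6 (0.41) and 9 (0.22); the remaining lags stay at or below 0.10.
The dominant spike at lag 3 indicates a seasonal period of 3.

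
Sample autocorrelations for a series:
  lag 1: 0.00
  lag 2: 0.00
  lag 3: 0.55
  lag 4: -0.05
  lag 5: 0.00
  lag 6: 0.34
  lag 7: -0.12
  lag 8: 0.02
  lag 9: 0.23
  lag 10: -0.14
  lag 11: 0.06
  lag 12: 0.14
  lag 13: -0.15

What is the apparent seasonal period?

3

The largest autocorrelation is r_3 = 0.55, with weaker echoes at lags 6 (0.34) and 9 (0.23); the remaining lags stay at or below 0.14.
The dominant spike at lag 3 indicates a seasonal period of 3.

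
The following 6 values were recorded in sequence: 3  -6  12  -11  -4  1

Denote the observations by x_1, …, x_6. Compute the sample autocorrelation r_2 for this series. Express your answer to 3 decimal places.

0.131

Mean x̄ = (3 − 6 + 12 − 11 − 4 + 1)/6 = -0.8333
Deviations from mean: 3.8333, -5.1667, 12.8333, -10.1667, -3.1667, 1.8333
Σ(x_t−x̄)(x_{t+2}−x̄) = (49.1944) + (52.5278) + (-40.6389) + (-18.6389) = 42.4444
Denominator Σ(x_t−x̄)² = 322.8333
r_2 = 42.4444 / 322.8333 = 0.131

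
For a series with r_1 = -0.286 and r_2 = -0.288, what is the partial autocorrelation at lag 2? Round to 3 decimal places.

-0.403

φ_{22} = (r_2 − r_1²) / (1 − r_1²)
r_1² = (-0.286)² = 0.081796
Numerator = -0.288 − 0.0818 = -0.3698; denominator = 1 − 0.0818 = 0.9182
φ_{22} = -0.3698 / 0.9182 = -0.403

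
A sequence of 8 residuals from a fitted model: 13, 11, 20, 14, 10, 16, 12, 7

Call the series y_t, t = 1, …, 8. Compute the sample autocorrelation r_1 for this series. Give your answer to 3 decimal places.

Mean ȳ = (13 + 11 + 20 + 14 + 10 + 16 + 12 + 7)/8 = 12.8750
Σ(y_t−ȳ)(y_{t+1}−ȳ) = (-0.2344) + (-13.3594) + (8.0156) + (-3.2344) + (-8.9844) + (-2.7344) + (5.1406) = -15.3906
Denominator Σ(y_t−ȳ)² = 108.8750
r_1 = -15.3906 / 108.8750 = -0.141

-0.141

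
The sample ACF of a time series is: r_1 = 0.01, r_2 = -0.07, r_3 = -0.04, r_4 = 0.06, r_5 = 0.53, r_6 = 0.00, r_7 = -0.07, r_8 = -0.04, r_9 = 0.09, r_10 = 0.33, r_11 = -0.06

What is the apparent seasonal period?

The largest autocorrelation is r_5 = 0.53, with a weaker echo at lag 10 (0.33); the remaining lags stay at or below 0.09.
The dominant spike at lag 5 indicates a seasonal period of 5.

5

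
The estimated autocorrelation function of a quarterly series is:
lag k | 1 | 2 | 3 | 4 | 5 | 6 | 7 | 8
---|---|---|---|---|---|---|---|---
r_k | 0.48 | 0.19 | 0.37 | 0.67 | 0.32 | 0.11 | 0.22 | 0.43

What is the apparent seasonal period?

4

The largest autocorrelation is r_4 = 0.67; the remaining lags stay at or below 0.48. The elevated value at lag 1 (0.48), dropping to 0.19 at lag 2, reflects decaying short-term dependence rather than seasonality.
The dominant spike at lag 4 indicates a seasonal period of 4.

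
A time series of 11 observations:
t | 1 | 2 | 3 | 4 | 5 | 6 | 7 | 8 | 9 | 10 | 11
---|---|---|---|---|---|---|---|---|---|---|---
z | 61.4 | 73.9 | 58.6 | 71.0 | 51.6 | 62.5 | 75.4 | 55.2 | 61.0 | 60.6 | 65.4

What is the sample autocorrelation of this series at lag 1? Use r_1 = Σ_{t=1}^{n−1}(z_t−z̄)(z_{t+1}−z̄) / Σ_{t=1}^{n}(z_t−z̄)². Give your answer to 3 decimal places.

Mean z̄ = (61.4 + 73.9 + 58.6 + 71.0 + 51.6 + 62.5 + 75.4 + 55.2 + 61.0 + 60.6 + 65.4)/11 = 63.3273
Numerator Σ_{t=1}^{10}(z_t−z̄)(z_{t+1}−z̄) = -275.4035
Denominator Σ(z_t−z̄)² = 563.8818
r_1 = -275.4035 / 563.8818 = -0.488

-0.488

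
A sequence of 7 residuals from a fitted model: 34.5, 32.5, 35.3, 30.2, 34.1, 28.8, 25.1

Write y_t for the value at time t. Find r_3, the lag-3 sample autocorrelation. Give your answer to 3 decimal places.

Mean ȳ = (34.5 + 32.5 + 35.3 + 30.2 + 34.1 + 28.8 + 25.1)/7 = 31.5000
Deviations from mean: 3.0000, 1.0000, 3.8000, -1.3000, 2.6000, -2.7000, -6.4000
Σ(y_t−ȳ)(y_{t+3}−ȳ) = (-3.9000) + (2.6000) + (-10.2600) + (8.3200) = -3.2400
Denominator Σ(y_t−ȳ)² = 81.1400
r_3 = -3.2400 / 81.1400 = -0.040

-0.040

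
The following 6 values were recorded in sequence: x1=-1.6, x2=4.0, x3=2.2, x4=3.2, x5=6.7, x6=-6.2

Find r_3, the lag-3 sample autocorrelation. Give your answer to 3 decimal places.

0.022

Mean x̄ = (-1.6 + 4.0 + 2.2 + 3.2 + 6.7 − 6.2)/6 = 1.3833
Deviations from mean: -2.9833, 2.6167, 0.8167, 1.8167, 5.3167, -7.5833
Numerator Σ_{t=1}^{3}(x_t−x̄)(x_{t+3}−x̄) = 2.2992
Denominator Σ(x_t−x̄)² = 105.4883
r_3 = 2.2992 / 105.4883 = 0.022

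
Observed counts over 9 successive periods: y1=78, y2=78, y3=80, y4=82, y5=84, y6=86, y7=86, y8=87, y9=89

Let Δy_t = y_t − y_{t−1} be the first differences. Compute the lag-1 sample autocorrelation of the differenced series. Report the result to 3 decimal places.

-0.045

First differences Δy: 0, 2, 2, 2, 2, 0, 1, 2
Mean of differences = 1.3750
Numerator Σ(Δy_t−Δȳ)(Δy_{t+1}−Δȳ) = -0.2656
Denominator Σ(Δy_t−Δȳ)² = 5.8750
r_1(Δy) = -0.2656 / 5.8750 = -0.045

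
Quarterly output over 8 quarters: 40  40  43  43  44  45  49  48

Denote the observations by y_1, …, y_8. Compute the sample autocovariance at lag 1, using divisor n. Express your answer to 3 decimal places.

5.750

Mean ȳ = (40 + 40 + 43 + 43 + 44 + 45 + 49 + 48)/8 = 44.0000
Deviations: -4.0000, -4.0000, -1.0000, -1.0000, 0.0000, 1.0000, 5.0000, 4.0000
Σ_{t=1}^{7}(y_t−ȳ)(y_{t+1}−ȳ) = 46.0000
γ_1 = 46.0000 / 8 = 5.750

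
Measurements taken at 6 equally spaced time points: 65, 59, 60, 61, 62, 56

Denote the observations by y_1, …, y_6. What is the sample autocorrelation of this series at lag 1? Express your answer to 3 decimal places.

-0.269

Mean ȳ = (65 + 59 + 60 + 61 + 62 + 56)/6 = 60.5000
Deviations from mean: 4.5000, -1.5000, -0.5000, 0.5000, 1.5000, -4.5000
Σ(y_t−ȳ)(y_{t+1}−ȳ) = (-6.7500) + (0.7500) + (-0.2500) + (0.7500) + (-6.7500) = -12.2500
Denominator Σ(y_t−ȳ)² = 45.5000
r_1 = -12.2500 / 45.5000 = -0.269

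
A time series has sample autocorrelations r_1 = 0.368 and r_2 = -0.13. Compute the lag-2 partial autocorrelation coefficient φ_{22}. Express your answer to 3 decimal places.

-0.307

φ_{22} = (r_2 − r_1²) / (1 − r_1²)
r_1² = (0.368)² = 0.135424
Numerator = -0.13 − 0.1354 = -0.2654; denominator = 1 − 0.1354 = 0.8646
φ_{22} = -0.2654 / 0.8646 = -0.307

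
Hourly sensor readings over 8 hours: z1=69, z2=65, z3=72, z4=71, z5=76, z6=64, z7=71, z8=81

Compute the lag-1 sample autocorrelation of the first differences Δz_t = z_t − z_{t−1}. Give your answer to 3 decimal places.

-0.350

First differences Δz: -4, 7, -1, 5, -12, 7, 10
Mean of differences = 1.7143
Numerator Σ(Δz_t−Δz̄)(Δz_{t+1}−Δz̄) = -127.2245
Denominator Σ(Δz_t−Δz̄)² = 363.4286
r_1(Δz) = -127.2245 / 363.4286 = -0.350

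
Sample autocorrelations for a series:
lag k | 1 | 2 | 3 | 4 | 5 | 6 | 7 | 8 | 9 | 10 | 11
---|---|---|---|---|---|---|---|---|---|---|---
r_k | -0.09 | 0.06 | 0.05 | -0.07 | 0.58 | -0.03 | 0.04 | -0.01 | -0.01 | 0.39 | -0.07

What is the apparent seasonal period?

5

The largest autocorrelation is r_5 = 0.58, with a weaker echo at lag 10 (0.39); the remaining lags stay at or below 0.06.
The dominant spike at lag 5 indicates a seasonal period of 5.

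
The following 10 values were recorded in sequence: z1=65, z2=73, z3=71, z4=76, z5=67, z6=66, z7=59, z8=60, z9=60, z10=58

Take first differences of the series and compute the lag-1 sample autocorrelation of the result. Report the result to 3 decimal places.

-0.325

First differences Δz: 8, -2, 5, -9, -1, -7, 1, 0, -2
Mean of differences = -0.7778
Numerator Σ(Δz_t−Δz̄)(Δz_{t+1}−Δz̄) = -72.7160
Denominator Σ(Δz_t−Δz̄)² = 223.5556
r_1(Δz) = -72.7160 / 223.5556 = -0.325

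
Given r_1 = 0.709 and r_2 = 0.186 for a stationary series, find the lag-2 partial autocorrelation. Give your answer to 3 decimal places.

-0.637

φ_{22} = (r_2 − r_1²) / (1 − r_1²)
r_1² = (0.709)² = 0.502681
Numerator = 0.186 − 0.5027 = -0.3167; denominator = 1 − 0.5027 = 0.4973
φ_{22} = -0.3167 / 0.4973 = -0.637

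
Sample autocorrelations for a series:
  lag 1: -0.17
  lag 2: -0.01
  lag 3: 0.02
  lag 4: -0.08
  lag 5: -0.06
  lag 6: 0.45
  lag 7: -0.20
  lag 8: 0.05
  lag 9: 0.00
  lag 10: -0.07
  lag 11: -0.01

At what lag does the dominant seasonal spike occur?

The largest autocorrelation is r_6 = 0.45; the remaining lags stay at or below 0.05.
The dominant spike at lag 6 indicates a seasonal period of 6.

6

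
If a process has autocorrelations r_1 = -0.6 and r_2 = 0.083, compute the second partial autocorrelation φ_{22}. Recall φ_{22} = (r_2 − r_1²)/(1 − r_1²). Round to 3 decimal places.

-0.433

φ_{22} = (r_2 − r_1²) / (1 − r_1²)
r_1² = (-0.6)² = 0.36
Numerator = 0.083 − 0.3600 = -0.2770; denominator = 1 − 0.3600 = 0.6400
φ_{22} = -0.2770 / 0.6400 = -0.433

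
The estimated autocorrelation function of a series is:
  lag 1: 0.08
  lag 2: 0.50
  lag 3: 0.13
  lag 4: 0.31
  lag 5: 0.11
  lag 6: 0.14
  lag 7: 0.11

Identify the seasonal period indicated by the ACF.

The largest autocorrelation is r_2 = 0.50, with a weaker echo at lag 4 (0.31); the remaining lags stay at or below 0.14.
The dominant spike at lag 2 indicates a seasonal period of 2.

2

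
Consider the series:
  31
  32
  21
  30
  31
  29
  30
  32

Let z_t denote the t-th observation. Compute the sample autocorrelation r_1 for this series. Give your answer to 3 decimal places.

Mean z̄ = (31 + 32 + 21 + 30 + 31 + 29 + 30 + 32)/8 = 29.5000
Numerator Σ_{t=1}^{7}(z_t−z̄)(z_{t+1}−z̄) = -20.7500
Denominator Σ(z_t−z̄)² = 90.0000
r_1 = -20.7500 / 90.0000 = -0.231

-0.231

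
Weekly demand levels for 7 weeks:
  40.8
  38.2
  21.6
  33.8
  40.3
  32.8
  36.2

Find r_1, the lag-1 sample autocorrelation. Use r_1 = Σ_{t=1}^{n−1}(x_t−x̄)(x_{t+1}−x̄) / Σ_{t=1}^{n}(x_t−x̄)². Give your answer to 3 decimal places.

-0.118

Mean x̄ = (40.8 + 38.2 + 21.6 + 33.8 + 40.3 + 32.8 + 36.2)/7 = 34.8143
Deviations from mean: 5.9857, 3.3857, -13.2143, -1.0143, 5.4857, -2.0143, 1.3857
Numerator Σ_{t=1}^{6}(x_t−x̄)(x_{t+1}−x̄) = -30.4759
Denominator Σ(x_t−x̄)² = 259.0086
r_1 = -30.4759 / 259.0086 = -0.118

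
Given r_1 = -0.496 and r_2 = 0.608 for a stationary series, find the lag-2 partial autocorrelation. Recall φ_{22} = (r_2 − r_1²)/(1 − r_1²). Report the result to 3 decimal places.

0.480

φ_{22} = (r_2 − r_1²) / (1 − r_1²)
r_1² = (-0.496)² = 0.246016
Numerator = 0.608 − 0.2460 = 0.3620; denominator = 1 − 0.2460 = 0.7540
φ_{22} = 0.3620 / 0.7540 = 0.480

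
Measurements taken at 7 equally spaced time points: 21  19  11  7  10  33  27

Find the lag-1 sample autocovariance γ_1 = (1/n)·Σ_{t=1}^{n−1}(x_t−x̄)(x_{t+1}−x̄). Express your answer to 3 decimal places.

25.539

Mean x̄ = (21 + 19 + 11 + 7 + 10 + 33 + 27)/7 = 18.2857
Deviations: 2.7143, 0.7143, -7.2857, -11.2857, -8.2857, 14.7143, 8.7143
Σ_{t=1}^{6}(x_t−x̄)(x_{t+1}−x̄) = 178.7755
γ_1 = 178.7755 / 7 = 25.539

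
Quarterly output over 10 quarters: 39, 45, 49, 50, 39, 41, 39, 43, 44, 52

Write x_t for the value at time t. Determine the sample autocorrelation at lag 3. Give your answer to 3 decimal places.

Mean x̄ = (39 + 45 + 49 + 50 + 39 + 41 + 39 + 43 + 44 + 52)/10 = 44.1000
Numerator Σ_{t=1}^{7}(x_t−x̄)(x_{t+3}−x̄) = -114.3300
Denominator Σ(x_t−x̄)² = 210.9000
r_3 = -114.3300 / 210.9000 = -0.542

-0.542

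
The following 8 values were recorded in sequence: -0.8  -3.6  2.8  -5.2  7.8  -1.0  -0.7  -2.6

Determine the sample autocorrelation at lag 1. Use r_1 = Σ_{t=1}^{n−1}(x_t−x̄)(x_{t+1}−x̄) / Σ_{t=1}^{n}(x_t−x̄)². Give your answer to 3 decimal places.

-0.583

Mean x̄ = (-0.8 − 3.6 + 2.8 − 5.2 + 7.8 − 1.0 − 0.7 − 2.6)/8 = -0.4125
Deviations from mean: -0.3875, -3.1875, 3.2125, -4.7875, 8.2125, -0.5875, -0.2875, -2.1875
Σ(x_t−x̄)(x_{t+1}−x̄) = (1.2352) + (-10.2398) + (-15.3798) + (-39.3173) + (-4.8248) + (0.1689) + (0.6289) = -67.7289
Denominator Σ(x_t−x̄)² = 116.2088
r_1 = -67.7289 / 116.2088 = -0.583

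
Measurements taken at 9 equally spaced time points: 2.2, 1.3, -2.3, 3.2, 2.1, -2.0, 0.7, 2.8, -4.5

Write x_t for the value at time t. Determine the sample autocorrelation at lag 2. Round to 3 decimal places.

-0.353

Mean x̄ = (2.2 + 1.3 − 2.3 + 3.2 + 2.1 − 2.0 + 0.7 + 2.8 − 4.5)/9 = 0.3889
Σ(x_t−x̄)(x_{t+2}−x̄) = (-4.8699) + (2.5612) + (-4.6010) + (-6.7154) + (0.5323) + (-5.7599) + (-1.5210) = -20.3736
Denominator Σ(x_t−x̄)² = 57.6889
r_2 = -20.3736 / 57.6889 = -0.353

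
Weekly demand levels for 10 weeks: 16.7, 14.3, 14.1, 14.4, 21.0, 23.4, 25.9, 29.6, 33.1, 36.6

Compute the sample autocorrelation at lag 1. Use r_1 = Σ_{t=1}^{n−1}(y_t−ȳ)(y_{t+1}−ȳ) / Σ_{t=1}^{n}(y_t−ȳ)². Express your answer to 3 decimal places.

Mean ȳ = (16.7 + 14.3 + 14.1 + 14.4 + 21.0 + 23.4 + 25.9 + 29.6 + 33.1 + 36.6)/10 = 22.9100
Numerator Σ_{t=1}^{9}(y_t−ȳ)(y_{t+1}−ȳ) = 448.7539
Denominator Σ(y_t−ȳ)² = 611.5690
r_1 = 448.7539 / 611.5690 = 0.734

0.734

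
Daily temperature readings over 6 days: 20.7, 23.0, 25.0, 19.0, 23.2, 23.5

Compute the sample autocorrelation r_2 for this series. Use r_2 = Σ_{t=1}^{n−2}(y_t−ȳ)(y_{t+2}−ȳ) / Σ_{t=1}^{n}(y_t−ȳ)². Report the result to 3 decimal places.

-0.347

Mean ȳ = (20.7 + 23.0 + 25.0 + 19.0 + 23.2 + 23.5)/6 = 22.4000
Deviations from mean: -1.7000, 0.6000, 2.6000, -3.4000, 0.8000, 1.1000
Numerator Σ_{t=1}^{4}(y_t−ȳ)(y_{t+2}−ȳ) = -8.1200
Denominator Σ(y_t−ȳ)² = 23.4200
r_2 = -8.1200 / 23.4200 = -0.347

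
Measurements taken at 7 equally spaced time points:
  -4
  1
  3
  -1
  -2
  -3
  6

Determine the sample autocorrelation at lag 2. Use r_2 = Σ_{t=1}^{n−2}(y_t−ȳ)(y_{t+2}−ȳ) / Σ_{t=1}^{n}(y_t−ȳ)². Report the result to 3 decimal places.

-0.368

Mean ȳ = (-4 + 1 + 3 − 1 − 2 − 3 + 6)/7 = 0.0000
Σ(y_t−ȳ)(y_{t+2}−ȳ) = (-12.0000) + (-1.0000) + (-6.0000) + (3.0000) + (-12.0000) = -28.0000
Denominator Σ(y_t−ȳ)² = 76.0000
r_2 = -28.0000 / 76.0000 = -0.368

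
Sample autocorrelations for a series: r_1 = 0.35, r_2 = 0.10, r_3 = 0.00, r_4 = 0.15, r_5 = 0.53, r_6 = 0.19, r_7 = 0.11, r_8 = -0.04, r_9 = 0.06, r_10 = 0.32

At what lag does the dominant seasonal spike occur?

5

The largest autocorrelation is r_5 = 0.53; the remaining lags stay at or below 0.35. The elevated value at lag 1 (0.35), dropping to 0.10 at lag 2, reflects decaying short-term dependence rather than seasonality.
The dominant spike at lag 5 indicates a seasonal period of 5.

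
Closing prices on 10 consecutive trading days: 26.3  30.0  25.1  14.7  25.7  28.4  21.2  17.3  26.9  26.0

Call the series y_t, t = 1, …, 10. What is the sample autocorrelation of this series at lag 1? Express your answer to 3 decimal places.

Mean ȳ = (26.3 + 30.0 + 25.1 + 14.7 + 25.7 + 28.4 + 21.2 + 17.3 + 26.9 + 26.0)/10 = 24.1600
Numerator Σ_{t=1}^{9}(y_t−ȳ)(y_{t+1}−ȳ) = -4.9436
Denominator Σ(y_t−ȳ)² = 216.1240
r_1 = -4.9436 / 216.1240 = -0.023

-0.023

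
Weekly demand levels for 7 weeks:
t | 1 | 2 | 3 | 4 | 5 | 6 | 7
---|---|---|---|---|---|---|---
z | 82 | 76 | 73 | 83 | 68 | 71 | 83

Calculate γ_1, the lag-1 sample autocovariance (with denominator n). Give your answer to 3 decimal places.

-9.598

Mean z̄ = (82 + 76 + 73 + 83 + 68 + 71 + 83)/7 = 76.5714
Deviations: 5.4286, -0.5714, -3.5714, 6.4286, -8.5714, -5.5714, 6.4286
Σ_{t=1}^{6}(z_t−z̄)(z_{t+1}−z̄) = -67.1837
γ_1 = -67.1837 / 7 = -9.598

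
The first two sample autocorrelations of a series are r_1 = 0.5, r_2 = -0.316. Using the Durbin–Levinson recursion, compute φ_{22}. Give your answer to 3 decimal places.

-0.755

φ_{22} = (r_2 − r_1²) / (1 − r_1²)
r_1² = (0.5)² = 0.25
Numerator = -0.316 − 0.2500 = -0.5660; denominator = 1 − 0.2500 = 0.7500
φ_{22} = -0.5660 / 0.7500 = -0.755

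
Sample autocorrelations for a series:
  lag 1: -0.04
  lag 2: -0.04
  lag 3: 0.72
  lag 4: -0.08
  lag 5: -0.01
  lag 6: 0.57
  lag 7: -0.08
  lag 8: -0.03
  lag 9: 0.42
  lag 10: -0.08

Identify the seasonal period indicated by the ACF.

The largest autocorrelation is r_3 = 0.72, with weaker echoes at lags 6 (0.57) and 9 (0.42); the remaining lags stay at or below -0.01.
The dominant spike at lag 3 indicates a seasonal period of 3.

3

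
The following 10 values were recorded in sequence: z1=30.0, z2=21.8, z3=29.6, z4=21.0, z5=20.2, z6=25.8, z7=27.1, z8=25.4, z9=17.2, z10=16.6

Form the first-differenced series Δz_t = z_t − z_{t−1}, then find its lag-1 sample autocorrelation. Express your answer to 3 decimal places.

-0.397

First differences Δz: -8.2, 7.8, -8.6, -0.8, 5.6, 1.3, -1.7, -8.2, -0.6
Mean of differences = -1.4889
Numerator Σ(Δz_t−Δz̄)(Δz_{t+1}−Δz̄) = -113.7757
Denominator Σ(Δz_t−Δz̄)² = 286.2689
r_1(Δz) = -113.7757 / 286.2689 = -0.397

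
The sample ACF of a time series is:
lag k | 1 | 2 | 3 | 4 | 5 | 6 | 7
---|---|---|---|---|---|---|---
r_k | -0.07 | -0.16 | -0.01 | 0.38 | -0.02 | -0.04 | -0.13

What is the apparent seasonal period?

4

The largest autocorrelation is r_4 = 0.38; the remaining lags stay at or below -0.01.
The dominant spike at lag 4 indicates a seasonal period of 4.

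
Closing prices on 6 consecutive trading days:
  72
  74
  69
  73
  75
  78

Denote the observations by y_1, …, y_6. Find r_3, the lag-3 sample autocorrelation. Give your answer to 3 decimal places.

-0.412

Mean ȳ = (72 + 74 + 69 + 73 + 75 + 78)/6 = 73.5000
Deviations from mean: -1.5000, 0.5000, -4.5000, -0.5000, 1.5000, 4.5000
Σ(y_t−ȳ)(y_{t+3}−ȳ) = (0.7500) + (0.7500) + (-20.2500) = -18.7500
Denominator Σ(y_t−ȳ)² = 45.5000
r_3 = -18.7500 / 45.5000 = -0.412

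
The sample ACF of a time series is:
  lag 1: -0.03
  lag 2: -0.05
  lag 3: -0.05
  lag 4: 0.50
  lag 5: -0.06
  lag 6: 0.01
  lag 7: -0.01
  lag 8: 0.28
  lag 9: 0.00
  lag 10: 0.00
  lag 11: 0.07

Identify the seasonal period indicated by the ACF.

4

The largest autocorrelation is r_4 = 0.50, with a weaker echo at lag 8 (0.28); the remaining lags stay at or below 0.07.
The dominant spike at lag 4 indicates a seasonal period of 4.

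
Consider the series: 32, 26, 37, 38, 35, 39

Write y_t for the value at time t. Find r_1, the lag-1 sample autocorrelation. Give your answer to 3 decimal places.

0.109

Mean ȳ = (32 + 26 + 37 + 38 + 35 + 39)/6 = 34.5000
Deviations from mean: -2.5000, -8.5000, 2.5000, 3.5000, 0.5000, 4.5000
Numerator Σ_{t=1}^{5}(y_t−ȳ)(y_{t+1}−ȳ) = 12.7500
Denominator Σ(y_t−ȳ)² = 117.5000
r_1 = 12.7500 / 117.5000 = 0.109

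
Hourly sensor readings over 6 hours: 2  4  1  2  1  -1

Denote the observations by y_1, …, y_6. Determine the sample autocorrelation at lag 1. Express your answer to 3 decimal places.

Mean ȳ = (2 + 4 + 1 + 2 + 1 − 1)/6 = 1.5000
Deviations from mean: 0.5000, 2.5000, -0.5000, 0.5000, -0.5000, -2.5000
Σ(y_t−ȳ)(y_{t+1}−ȳ) = (1.2500) + (-1.2500) + (-0.2500) + (-0.2500) + (1.2500) = 0.7500
Denominator Σ(y_t−ȳ)² = 13.5000
r_1 = 0.7500 / 13.5000 = 0.056

0.056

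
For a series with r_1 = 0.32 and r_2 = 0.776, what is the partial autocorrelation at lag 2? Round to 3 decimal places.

0.750

φ_{22} = (r_2 − r_1²) / (1 − r_1²)
r_1² = (0.32)² = 0.1024
Numerator = 0.776 − 0.1024 = 0.6736; denominator = 1 − 0.1024 = 0.8976
φ_{22} = 0.6736 / 0.8976 = 0.750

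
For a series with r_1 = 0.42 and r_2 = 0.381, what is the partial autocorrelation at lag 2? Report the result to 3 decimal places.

0.248

φ_{22} = (r_2 − r_1²) / (1 − r_1²)
r_1² = (0.42)² = 0.1764
Numerator = 0.381 − 0.1764 = 0.2046; denominator = 1 − 0.1764 = 0.8236
φ_{22} = 0.2046 / 0.8236 = 0.248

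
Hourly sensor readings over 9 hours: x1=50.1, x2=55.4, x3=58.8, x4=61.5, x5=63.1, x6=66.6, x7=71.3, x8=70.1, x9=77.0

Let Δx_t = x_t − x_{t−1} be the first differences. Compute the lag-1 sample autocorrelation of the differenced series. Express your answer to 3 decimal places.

First differences Δx: 5.3, 3.4, 2.7, 1.6, 3.5, 4.7, -1.2, 6.9
Mean of differences = 3.3625
Numerator Σ(Δx_t−Δx̄)(Δx_{t+1}−Δx̄) = -21.0852
Denominator Σ(Δx_t−Δx̄)² = 42.4388
r_1(Δx) = -21.0852 / 42.4388 = -0.497

-0.497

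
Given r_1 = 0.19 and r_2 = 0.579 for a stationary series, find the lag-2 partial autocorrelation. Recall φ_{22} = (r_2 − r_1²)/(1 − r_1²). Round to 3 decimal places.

φ_{22} = (r_2 − r_1²) / (1 − r_1²)
r_1² = (0.19)² = 0.0361
Numerator = 0.579 − 0.0361 = 0.5429; denominator = 1 − 0.0361 = 0.9639
φ_{22} = 0.5429 / 0.9639 = 0.563

0.563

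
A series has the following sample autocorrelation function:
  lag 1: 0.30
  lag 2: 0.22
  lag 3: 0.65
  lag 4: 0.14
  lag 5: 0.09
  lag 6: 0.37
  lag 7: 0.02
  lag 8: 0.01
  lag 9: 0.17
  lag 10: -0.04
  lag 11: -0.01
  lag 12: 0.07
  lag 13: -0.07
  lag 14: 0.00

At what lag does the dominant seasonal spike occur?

The largest autocorrelation is r_3 = 0.65, with a weaker echo at lag 6 (0.37); the remaining lags stay at or below 0.30. The elevated value at lag 1 (0.30), dropping to 0.22 at lag 2, reflects decaying short-term dependence rather than seasonality.
The dominant spike at lag 3 indicates a seasonal period of 3.

3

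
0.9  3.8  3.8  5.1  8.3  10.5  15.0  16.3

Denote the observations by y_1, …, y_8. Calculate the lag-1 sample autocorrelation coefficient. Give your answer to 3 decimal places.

Mean ȳ = (0.9 + 3.8 + 3.8 + 5.1 + 8.3 + 10.5 + 15.0 + 16.3)/8 = 7.9625
Numerator Σ_{t=1}^{7}(y_t−ȳ)(y_{t+1}−ȳ) = 135.0623
Denominator Σ(y_t−ȳ)² = 218.3188
r_1 = 135.0623 / 218.3188 = 0.619

0.619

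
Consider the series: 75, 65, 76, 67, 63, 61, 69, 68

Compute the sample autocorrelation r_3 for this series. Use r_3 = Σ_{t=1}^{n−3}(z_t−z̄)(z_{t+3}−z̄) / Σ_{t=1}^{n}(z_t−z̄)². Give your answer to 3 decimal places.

Mean z̄ = (75 + 65 + 76 + 67 + 63 + 61 + 69 + 68)/8 = 68.0000
Deviations from mean: 7.0000, -3.0000, 8.0000, -1.0000, -5.0000, -7.0000, 1.0000, 0.0000
Numerator Σ_{t=1}^{5}(z_t−z̄)(z_{t+3}−z̄) = -49.0000
Denominator Σ(z_t−z̄)² = 198.0000
r_3 = -49.0000 / 198.0000 = -0.247

-0.247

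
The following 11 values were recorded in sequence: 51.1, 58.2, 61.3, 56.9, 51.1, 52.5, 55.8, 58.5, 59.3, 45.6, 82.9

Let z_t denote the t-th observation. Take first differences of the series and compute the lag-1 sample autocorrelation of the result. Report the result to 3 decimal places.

First differences Δz: 7.1, 3.1, -4.4, -5.8, 1.4, 3.3, 2.7, 0.8, -13.7, 37.3
Mean of differences = 3.1800
Numerator Σ(Δz_t−Δz̄)(Δz_{t+1}−Δz̄) = -450.5544
Denominator Σ(Δz_t−Δz̄)² = 1611.6560
r_1(Δz) = -450.5544 / 1611.6560 = -0.280

-0.280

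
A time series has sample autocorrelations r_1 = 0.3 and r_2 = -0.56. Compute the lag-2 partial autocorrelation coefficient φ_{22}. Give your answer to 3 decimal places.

-0.714

φ_{22} = (r_2 − r_1²) / (1 − r_1²)
r_1² = (0.3)² = 0.09
Numerator = -0.56 − 0.0900 = -0.6500; denominator = 1 − 0.0900 = 0.9100
φ_{22} = -0.6500 / 0.9100 = -0.714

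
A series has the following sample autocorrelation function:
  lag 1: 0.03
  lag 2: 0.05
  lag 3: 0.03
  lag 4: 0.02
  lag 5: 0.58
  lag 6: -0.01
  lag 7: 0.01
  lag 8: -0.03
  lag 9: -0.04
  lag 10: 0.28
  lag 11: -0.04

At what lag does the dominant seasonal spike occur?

5

The largest autocorrelation is r_5 = 0.58, with a weaker echo at lag 10 (0.28); the remaining lags stay at or below 0.05.
The dominant spike at lag 5 indicates a seasonal period of 5.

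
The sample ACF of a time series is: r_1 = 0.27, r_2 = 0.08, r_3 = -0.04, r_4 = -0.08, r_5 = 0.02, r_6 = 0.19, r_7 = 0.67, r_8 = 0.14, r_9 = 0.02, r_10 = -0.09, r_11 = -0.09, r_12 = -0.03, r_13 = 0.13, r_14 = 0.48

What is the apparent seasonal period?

The largest autocorrelation is r_7 = 0.67, with a weaker echo at lag 14 (0.48); the remaining lags stay at or below 0.27. The elevated value at lag 1 (0.27), dropping to 0.08 at lag 2, reflects decaying short-term dependence rather than seasonality.
The dominant spike at lag 7 indicates a seasonal period of 7.

7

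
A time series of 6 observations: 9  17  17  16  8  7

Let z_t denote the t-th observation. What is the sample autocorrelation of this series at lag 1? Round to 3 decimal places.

Mean z̄ = (9 + 17 + 17 + 16 + 8 + 7)/6 = 12.3333
Numerator Σ_{t=1}^{5}(z_t−z̄)(z_{t+1}−z̄) = 30.5556
Denominator Σ(z_t−z̄)² = 115.3333
r_1 = 30.5556 / 115.3333 = 0.265

0.265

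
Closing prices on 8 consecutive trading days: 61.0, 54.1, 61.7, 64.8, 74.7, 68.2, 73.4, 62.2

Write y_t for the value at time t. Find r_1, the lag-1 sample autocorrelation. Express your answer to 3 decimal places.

Mean ȳ = (61.0 + 54.1 + 61.7 + 64.8 + 74.7 + 68.2 + 73.4 + 62.2)/8 = 65.0125
Numerator Σ_{t=1}^{7}(y_t−ȳ)(y_{t+1}−ȳ) = 112.6036
Denominator Σ(y_t−ȳ)² = 328.4688
r_1 = 112.6036 / 328.4688 = 0.343

0.343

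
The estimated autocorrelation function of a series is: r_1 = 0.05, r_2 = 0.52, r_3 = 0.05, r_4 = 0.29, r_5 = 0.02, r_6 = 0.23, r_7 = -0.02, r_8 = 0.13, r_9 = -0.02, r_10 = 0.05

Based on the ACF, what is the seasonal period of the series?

The largest autocorrelation is r_2 = 0.52, with weaker echoes at lags 4 (0.29) and 6 (0.23); the remaining lags stay at or below 0.13.
The dominant spike at lag 2 indicates a seasonal period of 2.

2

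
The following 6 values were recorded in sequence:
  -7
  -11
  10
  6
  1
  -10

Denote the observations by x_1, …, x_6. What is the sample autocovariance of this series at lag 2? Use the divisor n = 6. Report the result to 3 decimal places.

Mean x̄ = (-7 − 11 + 10 + 6 + 1 − 10)/6 = -1.8333
Deviations: -5.1667, -9.1667, 11.8333, 7.8333, 2.8333, -8.1667
Σ_{t=1}^{4}(x_t−x̄)(x_{t+2}−x̄) = -163.3889
γ_2 = -163.3889 / 6 = -27.231

-27.231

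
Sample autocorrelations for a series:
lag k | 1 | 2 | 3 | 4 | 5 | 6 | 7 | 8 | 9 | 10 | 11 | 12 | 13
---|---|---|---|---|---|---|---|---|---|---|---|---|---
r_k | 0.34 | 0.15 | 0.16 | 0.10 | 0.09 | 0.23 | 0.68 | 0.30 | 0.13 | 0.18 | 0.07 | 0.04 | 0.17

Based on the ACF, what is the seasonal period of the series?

7

The largest autocorrelation is r_7 = 0.68; the remaining lags stay at or below 0.34. The elevated value at lag 1 (0.34), dropping to 0.15 at lag 2, reflects decaying short-term dependence rather than seasonality.
The dominant spike at lag 7 indicates a seasonal period of 7.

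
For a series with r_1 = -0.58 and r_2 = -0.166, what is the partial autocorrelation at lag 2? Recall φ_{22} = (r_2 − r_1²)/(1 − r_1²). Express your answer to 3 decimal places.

φ_{22} = (r_2 − r_1²) / (1 − r_1²)
r_1² = (-0.58)² = 0.3364
Numerator = -0.166 − 0.3364 = -0.5024; denominator = 1 − 0.3364 = 0.6636
φ_{22} = -0.5024 / 0.6636 = -0.757

-0.757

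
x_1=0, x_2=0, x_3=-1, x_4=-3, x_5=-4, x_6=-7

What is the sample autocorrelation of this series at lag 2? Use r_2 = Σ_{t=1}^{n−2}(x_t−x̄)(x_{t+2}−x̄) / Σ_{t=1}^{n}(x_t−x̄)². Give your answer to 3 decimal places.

0.067

Mean x̄ = (0 + 0 − 1 − 3 − 4 − 7)/6 = -2.5000
Deviations from mean: 2.5000, 2.5000, 1.5000, -0.5000, -1.5000, -4.5000
Numerator Σ_{t=1}^{4}(x_t−x̄)(x_{t+2}−x̄) = 2.5000
Denominator Σ(x_t−x̄)² = 37.5000
r_2 = 2.5000 / 37.5000 = 0.067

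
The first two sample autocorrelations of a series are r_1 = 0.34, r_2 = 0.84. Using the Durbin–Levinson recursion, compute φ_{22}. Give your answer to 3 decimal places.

0.819

φ_{22} = (r_2 − r_1²) / (1 − r_1²)
r_1² = (0.34)² = 0.1156
Numerator = 0.84 − 0.1156 = 0.7244; denominator = 1 − 0.1156 = 0.8844
φ_{22} = 0.7244 / 0.8844 = 0.819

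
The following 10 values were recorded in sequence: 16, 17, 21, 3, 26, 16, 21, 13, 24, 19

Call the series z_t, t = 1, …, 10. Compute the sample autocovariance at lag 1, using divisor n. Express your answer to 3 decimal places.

Mean z̄ = (16 + 17 + 21 + 3 + 26 + 16 + 21 + 13 + 24 + 19)/10 = 17.6000
Σ_{t=1}^{9}(z_t−z̄)(z_{t+1}−z̄) = -228.3600
γ_1 = -228.3600 / 10 = -22.836

-22.836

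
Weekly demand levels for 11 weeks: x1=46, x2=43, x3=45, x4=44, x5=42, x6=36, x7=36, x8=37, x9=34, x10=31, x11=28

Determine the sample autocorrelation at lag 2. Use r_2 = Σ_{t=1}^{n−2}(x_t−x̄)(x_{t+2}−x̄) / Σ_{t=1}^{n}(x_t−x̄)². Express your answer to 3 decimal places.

Mean x̄ = (46 + 43 + 45 + 44 + 42 + 36 + 36 + 37 + 34 + 31 + 28)/11 = 38.3636
Numerator Σ_{t=1}^{9}(x_t−x̄)(x_{t+2}−x̄) = 147.8264
Denominator Σ(x_t−x̄)² = 362.5455
r_2 = 147.8264 / 362.5455 = 0.408

0.408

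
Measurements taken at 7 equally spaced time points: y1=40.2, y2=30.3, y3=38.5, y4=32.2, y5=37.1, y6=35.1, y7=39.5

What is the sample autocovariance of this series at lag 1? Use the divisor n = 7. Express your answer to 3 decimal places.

-7.879

Mean ȳ = (40.2 + 30.3 + 38.5 + 32.2 + 37.1 + 35.1 + 39.5)/7 = 36.1286
Σ_{t=1}^{6}(y_t−ȳ)(y_{t+1}−ȳ) = -55.1522
γ_1 = -55.1522 / 7 = -7.879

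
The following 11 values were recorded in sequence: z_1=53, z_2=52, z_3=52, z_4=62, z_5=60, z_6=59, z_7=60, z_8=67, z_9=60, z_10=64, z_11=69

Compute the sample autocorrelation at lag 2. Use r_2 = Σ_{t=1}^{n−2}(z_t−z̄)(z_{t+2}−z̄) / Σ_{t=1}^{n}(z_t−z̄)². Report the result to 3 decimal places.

0.180

Mean z̄ = (53 + 52 + 52 + 62 + 60 + 59 + 60 + 67 + 60 + 64 + 69)/11 = 59.8182
Numerator Σ_{t=1}^{9}(z_t−z̄)(z_{t+2}−z̄) = 58.9339
Denominator Σ(z_t−z̄)² = 327.6364
r_2 = 58.9339 / 327.6364 = 0.180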